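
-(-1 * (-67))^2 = -4489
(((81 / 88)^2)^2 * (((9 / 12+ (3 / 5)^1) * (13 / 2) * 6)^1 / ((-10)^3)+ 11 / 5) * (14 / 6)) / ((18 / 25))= 479299729167 / 95951257600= 5.00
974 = 974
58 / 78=29 / 39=0.74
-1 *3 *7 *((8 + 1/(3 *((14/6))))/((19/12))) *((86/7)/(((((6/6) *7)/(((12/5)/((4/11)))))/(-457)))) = 140072328/245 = 571723.79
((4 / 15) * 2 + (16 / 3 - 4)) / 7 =4 / 15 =0.27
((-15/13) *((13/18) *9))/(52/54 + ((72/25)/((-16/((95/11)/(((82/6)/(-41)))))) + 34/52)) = -289575/242488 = -1.19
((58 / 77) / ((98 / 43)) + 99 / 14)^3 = 174255369151375 / 429685207336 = 405.54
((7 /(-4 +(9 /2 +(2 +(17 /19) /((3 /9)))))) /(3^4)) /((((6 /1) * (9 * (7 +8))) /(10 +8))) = 0.00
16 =16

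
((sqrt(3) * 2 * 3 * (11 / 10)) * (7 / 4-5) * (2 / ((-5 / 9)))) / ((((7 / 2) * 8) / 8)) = 3861 * sqrt(3) / 175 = 38.21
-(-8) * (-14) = -112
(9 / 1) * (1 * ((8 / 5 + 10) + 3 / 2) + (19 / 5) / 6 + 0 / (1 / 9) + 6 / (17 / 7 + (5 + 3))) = 47004 / 365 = 128.78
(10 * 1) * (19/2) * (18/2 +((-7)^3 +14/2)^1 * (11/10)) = -34257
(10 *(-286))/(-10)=286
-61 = -61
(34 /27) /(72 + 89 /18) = 68 /4155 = 0.02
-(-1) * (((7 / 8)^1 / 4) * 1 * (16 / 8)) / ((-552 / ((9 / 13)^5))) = -137781 / 1093086592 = -0.00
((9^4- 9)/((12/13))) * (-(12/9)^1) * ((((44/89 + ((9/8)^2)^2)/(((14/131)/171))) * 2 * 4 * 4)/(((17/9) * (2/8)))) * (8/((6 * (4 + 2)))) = -478008383.78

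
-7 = -7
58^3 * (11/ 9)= 2146232/ 9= 238470.22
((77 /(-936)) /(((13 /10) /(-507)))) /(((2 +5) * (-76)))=-55 /912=-0.06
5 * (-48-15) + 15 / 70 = -4407 / 14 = -314.79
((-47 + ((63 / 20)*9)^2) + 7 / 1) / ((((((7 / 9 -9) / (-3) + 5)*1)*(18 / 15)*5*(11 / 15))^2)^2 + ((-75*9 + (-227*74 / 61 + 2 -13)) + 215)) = 247582803964725 / 435998241847298416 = 0.00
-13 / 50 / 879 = -13 / 43950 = -0.00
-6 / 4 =-3 / 2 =-1.50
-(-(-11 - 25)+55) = -91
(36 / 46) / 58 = 9 / 667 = 0.01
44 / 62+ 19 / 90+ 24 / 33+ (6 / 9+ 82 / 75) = 522967 / 153450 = 3.41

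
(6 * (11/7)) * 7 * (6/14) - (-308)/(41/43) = 100826/287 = 351.31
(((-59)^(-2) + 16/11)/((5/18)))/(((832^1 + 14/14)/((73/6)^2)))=296862603/318964030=0.93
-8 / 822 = -4 / 411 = -0.01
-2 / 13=-0.15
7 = 7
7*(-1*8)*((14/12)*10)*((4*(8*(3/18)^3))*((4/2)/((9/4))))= -62720/729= -86.04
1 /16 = 0.06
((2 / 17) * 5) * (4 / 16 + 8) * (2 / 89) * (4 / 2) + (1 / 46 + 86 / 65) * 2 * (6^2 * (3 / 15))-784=-8645302622 / 11309675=-764.42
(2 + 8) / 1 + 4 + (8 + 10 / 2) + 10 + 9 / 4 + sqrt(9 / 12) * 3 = 41.85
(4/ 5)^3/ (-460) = -16/ 14375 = -0.00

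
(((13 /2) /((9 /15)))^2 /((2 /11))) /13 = 3575 /72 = 49.65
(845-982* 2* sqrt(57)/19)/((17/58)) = 49010/17-113912* sqrt(57)/323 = 220.35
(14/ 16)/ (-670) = -7/ 5360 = -0.00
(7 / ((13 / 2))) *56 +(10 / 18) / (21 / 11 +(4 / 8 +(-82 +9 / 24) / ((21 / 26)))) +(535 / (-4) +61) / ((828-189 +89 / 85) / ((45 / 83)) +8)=3894293709259883 / 64645396950576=60.24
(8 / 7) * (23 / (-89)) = -184 / 623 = -0.30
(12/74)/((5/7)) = 42/185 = 0.23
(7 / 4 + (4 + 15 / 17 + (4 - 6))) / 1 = 315 / 68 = 4.63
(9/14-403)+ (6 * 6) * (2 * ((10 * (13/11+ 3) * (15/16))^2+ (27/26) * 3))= 1216557935/11011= 110485.69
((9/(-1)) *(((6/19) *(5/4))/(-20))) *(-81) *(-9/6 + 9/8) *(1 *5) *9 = 295245/1216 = 242.80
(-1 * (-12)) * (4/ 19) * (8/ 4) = 96/ 19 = 5.05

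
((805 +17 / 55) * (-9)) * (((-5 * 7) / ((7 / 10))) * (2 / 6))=1328760 / 11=120796.36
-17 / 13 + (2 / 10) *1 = -72 / 65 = -1.11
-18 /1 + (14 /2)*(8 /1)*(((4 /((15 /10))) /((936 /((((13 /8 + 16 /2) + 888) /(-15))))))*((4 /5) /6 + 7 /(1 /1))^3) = -61899085231 /17769375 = -3483.47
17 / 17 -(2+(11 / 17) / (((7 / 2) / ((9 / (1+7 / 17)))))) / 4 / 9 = 919 / 1008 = 0.91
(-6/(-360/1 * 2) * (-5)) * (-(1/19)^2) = 1/8664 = 0.00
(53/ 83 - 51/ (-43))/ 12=1628/ 10707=0.15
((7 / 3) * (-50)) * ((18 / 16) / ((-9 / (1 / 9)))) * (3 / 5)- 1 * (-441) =15911 / 36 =441.97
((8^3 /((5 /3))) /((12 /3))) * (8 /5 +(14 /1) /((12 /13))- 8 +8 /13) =234176 /325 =720.54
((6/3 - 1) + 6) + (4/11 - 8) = -7/11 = -0.64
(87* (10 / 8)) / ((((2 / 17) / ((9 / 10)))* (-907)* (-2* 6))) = 4437 / 58048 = 0.08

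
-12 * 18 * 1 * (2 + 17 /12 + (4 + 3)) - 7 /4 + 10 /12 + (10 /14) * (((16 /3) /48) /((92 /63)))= -310619 /138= -2250.86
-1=-1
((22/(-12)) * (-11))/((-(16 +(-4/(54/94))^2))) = -29403/94016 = -0.31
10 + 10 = 20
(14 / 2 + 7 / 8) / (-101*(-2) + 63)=63 / 2120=0.03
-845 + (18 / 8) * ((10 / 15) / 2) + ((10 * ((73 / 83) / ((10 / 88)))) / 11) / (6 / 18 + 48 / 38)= -839.84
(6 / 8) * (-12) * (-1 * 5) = 45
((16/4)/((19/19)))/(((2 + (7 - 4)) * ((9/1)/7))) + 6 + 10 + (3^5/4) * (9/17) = 48.78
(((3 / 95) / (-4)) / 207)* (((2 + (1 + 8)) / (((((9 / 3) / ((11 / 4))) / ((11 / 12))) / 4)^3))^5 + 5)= -2810243684807530154659817570142903731 / 5796558175077628644132126720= -484812469.73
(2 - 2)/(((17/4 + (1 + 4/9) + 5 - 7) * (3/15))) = 0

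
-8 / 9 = -0.89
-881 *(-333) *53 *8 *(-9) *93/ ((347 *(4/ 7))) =-182200475142/ 347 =-525073415.39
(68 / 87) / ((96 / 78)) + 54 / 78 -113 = -505207 / 4524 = -111.67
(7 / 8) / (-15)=-7 / 120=-0.06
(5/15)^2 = 1/9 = 0.11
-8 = -8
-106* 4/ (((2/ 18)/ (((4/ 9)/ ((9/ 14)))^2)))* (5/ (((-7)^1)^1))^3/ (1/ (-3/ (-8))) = 424000/ 1701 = 249.27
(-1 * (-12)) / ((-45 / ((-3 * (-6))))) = -24 / 5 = -4.80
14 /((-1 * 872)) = -0.02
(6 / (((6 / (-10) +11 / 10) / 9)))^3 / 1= 1259712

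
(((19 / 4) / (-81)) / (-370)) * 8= 19 / 14985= 0.00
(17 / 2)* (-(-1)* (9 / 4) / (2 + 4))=51 / 16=3.19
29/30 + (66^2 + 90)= 133409/30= 4446.97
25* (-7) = -175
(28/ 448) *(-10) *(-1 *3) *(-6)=-45/ 4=-11.25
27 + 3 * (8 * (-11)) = -237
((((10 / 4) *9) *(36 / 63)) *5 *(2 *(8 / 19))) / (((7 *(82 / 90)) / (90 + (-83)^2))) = 323028000 / 5453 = 59238.58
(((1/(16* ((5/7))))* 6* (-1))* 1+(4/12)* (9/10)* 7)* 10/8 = 63/32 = 1.97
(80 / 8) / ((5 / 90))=180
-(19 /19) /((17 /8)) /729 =-0.00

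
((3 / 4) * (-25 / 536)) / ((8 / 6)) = -225 / 8576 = -0.03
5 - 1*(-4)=9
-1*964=-964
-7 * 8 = -56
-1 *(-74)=74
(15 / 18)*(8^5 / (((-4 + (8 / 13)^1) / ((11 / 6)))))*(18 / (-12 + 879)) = -266240 / 867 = -307.08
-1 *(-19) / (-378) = -19 / 378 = -0.05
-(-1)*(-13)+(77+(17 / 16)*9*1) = 1177 / 16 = 73.56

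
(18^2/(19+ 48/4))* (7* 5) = 11340/31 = 365.81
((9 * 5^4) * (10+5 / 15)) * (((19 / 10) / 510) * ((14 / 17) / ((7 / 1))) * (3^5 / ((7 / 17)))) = 3578175 / 238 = 15034.35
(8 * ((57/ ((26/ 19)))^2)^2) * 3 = 4127005818963/ 57122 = 72248972.71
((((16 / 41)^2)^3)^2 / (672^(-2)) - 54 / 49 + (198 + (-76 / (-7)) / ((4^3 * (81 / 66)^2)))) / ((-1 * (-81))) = 2.50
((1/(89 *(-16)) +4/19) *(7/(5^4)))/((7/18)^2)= 65691/4227500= 0.02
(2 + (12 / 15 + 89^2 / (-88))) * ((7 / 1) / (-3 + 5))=-268611 / 880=-305.24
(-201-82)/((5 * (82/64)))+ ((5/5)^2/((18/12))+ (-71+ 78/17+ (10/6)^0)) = -1138766/10455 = -108.92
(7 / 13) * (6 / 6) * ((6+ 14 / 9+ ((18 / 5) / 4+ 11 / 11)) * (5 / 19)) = 5957 / 4446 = 1.34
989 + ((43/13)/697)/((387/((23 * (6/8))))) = 107535971/108732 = 989.00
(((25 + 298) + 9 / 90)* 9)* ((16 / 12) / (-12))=-3231 / 10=-323.10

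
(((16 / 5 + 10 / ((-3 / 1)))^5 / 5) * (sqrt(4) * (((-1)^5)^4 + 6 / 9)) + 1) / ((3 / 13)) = 29614793 / 6834375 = 4.33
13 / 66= 0.20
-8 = -8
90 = 90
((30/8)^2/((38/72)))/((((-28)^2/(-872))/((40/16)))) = -1103625/14896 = -74.09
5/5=1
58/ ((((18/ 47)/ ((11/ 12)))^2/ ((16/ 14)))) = 7751381/ 20412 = 379.75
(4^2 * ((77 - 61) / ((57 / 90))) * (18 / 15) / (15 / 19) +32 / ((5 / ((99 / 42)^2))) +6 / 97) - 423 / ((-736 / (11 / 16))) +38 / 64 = 651.01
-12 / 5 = -2.40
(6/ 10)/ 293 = 3/ 1465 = 0.00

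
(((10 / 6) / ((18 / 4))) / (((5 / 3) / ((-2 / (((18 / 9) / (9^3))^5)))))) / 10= -22876792454961 / 80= -285959905687.01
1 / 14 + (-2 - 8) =-139 / 14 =-9.93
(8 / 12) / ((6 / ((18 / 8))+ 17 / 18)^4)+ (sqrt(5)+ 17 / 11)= 304230449 / 196356875+ sqrt(5)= 3.79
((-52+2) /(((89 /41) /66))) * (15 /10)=-2280.34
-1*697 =-697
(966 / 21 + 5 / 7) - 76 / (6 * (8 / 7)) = 2993 / 84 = 35.63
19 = 19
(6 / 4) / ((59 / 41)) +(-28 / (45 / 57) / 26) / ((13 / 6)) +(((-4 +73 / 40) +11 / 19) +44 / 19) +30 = 235921021 / 7577960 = 31.13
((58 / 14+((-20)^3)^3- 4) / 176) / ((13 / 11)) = -3583999999999 / 1456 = -2461538461.54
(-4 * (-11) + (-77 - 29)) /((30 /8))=-248 /15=-16.53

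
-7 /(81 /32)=-224 /81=-2.77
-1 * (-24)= 24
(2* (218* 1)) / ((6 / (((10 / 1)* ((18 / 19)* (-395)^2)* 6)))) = 12244842000 / 19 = 644465368.42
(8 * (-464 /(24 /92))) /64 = -667 /3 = -222.33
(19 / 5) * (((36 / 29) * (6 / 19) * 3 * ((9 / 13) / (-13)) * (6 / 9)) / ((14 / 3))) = -5832 / 171535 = -0.03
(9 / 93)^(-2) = 961 / 9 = 106.78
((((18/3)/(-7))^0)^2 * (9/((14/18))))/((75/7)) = 27/25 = 1.08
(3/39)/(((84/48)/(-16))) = -64/91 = -0.70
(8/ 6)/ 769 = 4/ 2307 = 0.00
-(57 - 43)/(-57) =14/57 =0.25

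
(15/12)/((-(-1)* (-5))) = -0.25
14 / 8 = 7 / 4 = 1.75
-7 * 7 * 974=-47726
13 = 13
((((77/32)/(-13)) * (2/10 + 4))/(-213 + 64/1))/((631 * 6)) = 539/391119040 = 0.00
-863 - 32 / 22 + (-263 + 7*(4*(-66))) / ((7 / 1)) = -89784 / 77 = -1166.03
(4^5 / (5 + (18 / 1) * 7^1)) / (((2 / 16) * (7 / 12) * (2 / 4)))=196608 / 917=214.40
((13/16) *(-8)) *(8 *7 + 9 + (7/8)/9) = -60931/144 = -423.13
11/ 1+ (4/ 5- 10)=9/ 5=1.80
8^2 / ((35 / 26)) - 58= -10.46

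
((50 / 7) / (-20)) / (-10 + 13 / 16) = 0.04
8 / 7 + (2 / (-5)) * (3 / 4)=59 / 70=0.84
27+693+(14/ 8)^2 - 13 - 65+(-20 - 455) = 2721/ 16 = 170.06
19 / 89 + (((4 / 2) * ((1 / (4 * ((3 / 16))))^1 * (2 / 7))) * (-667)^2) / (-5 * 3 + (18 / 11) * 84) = 6969278749 / 2517543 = 2768.29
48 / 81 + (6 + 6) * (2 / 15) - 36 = -4564 / 135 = -33.81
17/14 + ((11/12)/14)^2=34393/28224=1.22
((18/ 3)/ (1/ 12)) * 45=3240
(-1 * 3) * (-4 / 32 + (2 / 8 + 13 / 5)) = -327 / 40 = -8.18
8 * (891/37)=192.65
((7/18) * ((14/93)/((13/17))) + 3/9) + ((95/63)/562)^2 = 207077280355/505194688908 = 0.41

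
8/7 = 1.14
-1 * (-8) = 8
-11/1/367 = -11/367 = -0.03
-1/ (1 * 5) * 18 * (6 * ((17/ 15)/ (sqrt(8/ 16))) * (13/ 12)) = -663 * sqrt(2)/ 25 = -37.50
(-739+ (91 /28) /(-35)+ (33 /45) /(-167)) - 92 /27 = -468713489 /631260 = -742.50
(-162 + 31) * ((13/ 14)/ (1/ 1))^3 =-287807/ 2744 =-104.89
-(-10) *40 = 400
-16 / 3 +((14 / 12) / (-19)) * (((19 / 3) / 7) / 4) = -5.35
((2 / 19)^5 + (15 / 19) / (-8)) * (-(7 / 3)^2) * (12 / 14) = 13681913 / 29713188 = 0.46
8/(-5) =-8/5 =-1.60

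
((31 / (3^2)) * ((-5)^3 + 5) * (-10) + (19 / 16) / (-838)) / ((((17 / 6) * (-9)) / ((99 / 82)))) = -1828850573 / 9345376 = -195.70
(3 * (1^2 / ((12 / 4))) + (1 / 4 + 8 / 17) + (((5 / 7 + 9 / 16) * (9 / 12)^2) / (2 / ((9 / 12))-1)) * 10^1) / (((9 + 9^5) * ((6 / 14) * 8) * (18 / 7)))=71435 / 6168489984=0.00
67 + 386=453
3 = 3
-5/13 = -0.38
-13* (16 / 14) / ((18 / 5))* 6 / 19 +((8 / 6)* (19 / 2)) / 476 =-5773 / 4522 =-1.28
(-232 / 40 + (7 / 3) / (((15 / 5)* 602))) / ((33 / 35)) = -157087 / 25542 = -6.15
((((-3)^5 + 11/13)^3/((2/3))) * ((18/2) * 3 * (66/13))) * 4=-333551671352064/28561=-11678571175.80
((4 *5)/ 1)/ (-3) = -20/ 3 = -6.67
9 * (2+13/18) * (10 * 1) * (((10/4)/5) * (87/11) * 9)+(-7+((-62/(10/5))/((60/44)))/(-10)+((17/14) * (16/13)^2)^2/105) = 23478563168293/2694016325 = 8715.08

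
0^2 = 0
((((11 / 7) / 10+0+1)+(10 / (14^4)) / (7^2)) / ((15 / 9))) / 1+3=86925879 / 23529800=3.69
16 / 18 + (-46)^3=-876016 / 9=-97335.11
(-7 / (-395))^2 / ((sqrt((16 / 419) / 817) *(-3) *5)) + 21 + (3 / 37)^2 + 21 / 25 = 747699 / 34225 - 49 *sqrt(342323) / 9361500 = 21.84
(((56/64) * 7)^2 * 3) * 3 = 21609/64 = 337.64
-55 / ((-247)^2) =-55 / 61009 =-0.00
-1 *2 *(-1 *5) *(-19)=-190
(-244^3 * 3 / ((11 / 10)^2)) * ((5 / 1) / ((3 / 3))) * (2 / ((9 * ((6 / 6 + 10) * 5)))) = -2905356800 / 3993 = -727612.52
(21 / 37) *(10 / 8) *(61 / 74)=6405 / 10952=0.58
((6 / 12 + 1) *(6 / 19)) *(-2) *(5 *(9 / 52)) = -405 / 494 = -0.82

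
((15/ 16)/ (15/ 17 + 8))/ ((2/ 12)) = 765/ 1208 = 0.63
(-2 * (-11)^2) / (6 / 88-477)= 10648 / 20985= 0.51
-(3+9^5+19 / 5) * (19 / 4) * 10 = -5610301 / 2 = -2805150.50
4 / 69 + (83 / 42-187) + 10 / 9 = -183.85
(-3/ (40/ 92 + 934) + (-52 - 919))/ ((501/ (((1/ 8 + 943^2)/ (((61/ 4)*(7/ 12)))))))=-16495611581377/ 85142946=-193740.20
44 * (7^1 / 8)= 77 / 2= 38.50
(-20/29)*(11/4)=-55/29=-1.90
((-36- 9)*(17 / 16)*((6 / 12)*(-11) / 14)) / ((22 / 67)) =51255 / 896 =57.20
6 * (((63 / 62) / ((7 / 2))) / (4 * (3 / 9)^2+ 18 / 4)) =972 / 2759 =0.35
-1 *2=-2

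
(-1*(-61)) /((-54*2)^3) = -61 /1259712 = -0.00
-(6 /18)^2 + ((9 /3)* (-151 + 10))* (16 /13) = -60925 /117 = -520.73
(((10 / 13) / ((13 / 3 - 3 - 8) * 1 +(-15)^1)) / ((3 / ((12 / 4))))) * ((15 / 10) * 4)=-36 / 169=-0.21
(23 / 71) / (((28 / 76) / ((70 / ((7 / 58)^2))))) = 14700680 / 3479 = 4225.55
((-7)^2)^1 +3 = 52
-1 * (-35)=35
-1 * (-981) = 981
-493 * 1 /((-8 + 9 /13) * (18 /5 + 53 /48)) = 307632 /21451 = 14.34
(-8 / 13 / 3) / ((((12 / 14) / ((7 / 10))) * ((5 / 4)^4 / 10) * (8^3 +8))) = -6272 / 4753125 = -0.00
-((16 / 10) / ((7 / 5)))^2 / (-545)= 64 / 26705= 0.00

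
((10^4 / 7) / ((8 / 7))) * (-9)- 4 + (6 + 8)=-11240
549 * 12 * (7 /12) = 3843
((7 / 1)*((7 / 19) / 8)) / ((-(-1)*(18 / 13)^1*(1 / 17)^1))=10829 / 2736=3.96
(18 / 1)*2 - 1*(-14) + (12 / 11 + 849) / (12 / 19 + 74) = 957569 / 15598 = 61.39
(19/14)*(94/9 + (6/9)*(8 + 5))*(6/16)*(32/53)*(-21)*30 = -196080/53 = -3699.62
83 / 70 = 1.19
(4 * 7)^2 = 784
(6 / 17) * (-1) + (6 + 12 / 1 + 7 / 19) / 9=4907 / 2907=1.69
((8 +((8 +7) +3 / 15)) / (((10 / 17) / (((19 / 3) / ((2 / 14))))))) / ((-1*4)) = -65569 / 150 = -437.13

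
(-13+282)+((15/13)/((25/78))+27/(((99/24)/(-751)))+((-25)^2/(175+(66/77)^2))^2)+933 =-15078733264317/4078212655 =-3697.39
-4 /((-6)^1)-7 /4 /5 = 19 /60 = 0.32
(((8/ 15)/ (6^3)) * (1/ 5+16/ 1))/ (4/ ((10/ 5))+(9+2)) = 1/ 325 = 0.00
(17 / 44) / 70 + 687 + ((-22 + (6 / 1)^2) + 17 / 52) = 701.33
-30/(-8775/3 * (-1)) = -2/195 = -0.01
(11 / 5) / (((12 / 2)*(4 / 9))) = 33 / 40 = 0.82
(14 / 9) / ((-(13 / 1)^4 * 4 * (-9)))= 0.00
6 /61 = 0.10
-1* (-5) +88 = 93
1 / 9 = 0.11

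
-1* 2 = -2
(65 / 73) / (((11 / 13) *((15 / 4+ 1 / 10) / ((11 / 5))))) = 3380 / 5621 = 0.60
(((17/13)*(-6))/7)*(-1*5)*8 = 4080/91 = 44.84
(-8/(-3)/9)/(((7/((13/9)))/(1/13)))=8/1701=0.00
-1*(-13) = 13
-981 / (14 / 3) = -2943 / 14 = -210.21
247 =247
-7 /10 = -0.70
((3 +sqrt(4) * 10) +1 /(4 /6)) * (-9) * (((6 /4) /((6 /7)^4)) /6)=-102.13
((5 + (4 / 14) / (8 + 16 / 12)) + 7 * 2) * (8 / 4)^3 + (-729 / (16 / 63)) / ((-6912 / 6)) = 15528127 / 100352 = 154.74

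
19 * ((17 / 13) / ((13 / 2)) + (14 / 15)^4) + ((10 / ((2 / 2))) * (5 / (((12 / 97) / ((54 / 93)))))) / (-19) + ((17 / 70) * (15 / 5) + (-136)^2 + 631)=19133.62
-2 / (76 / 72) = -36 / 19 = -1.89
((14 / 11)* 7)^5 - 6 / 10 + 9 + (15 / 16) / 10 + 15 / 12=1446524353389 / 25768160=56136.11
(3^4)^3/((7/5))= 2657205/7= 379600.71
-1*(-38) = 38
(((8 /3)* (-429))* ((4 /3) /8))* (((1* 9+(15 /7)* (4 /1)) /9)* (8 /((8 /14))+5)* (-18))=891176 /7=127310.86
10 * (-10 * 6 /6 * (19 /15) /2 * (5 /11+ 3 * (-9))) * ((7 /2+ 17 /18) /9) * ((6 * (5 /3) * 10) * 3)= 221920000 /891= 249068.46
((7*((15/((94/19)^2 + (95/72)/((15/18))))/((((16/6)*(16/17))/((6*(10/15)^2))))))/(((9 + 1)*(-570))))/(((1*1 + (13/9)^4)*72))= -290871/149268995840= -0.00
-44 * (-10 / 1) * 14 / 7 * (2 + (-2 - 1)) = -880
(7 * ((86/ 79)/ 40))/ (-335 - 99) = -43/ 97960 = -0.00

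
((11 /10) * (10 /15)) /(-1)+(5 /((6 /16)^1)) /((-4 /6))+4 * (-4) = -551 /15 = -36.73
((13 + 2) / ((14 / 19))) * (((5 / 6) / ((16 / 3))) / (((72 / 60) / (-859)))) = -2040125 / 896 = -2276.93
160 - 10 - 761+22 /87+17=-51656 /87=-593.75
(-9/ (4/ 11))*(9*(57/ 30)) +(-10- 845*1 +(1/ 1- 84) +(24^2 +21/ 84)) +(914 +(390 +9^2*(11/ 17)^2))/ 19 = -156945629/ 219640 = -714.56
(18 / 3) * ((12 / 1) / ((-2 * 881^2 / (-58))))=0.00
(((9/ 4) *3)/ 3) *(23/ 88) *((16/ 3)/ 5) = 69/ 110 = 0.63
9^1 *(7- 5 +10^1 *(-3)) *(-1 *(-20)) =-5040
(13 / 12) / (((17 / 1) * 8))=13 / 1632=0.01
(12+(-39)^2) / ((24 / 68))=8687 / 2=4343.50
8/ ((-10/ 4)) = -16/ 5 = -3.20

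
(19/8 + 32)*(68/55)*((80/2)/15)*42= 4760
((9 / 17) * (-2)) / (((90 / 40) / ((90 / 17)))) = -720 / 289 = -2.49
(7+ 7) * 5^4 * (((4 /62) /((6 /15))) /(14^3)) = 3125 /6076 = 0.51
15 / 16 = 0.94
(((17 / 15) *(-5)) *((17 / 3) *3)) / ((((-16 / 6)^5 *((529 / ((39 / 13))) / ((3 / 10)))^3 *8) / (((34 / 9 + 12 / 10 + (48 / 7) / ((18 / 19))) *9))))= 8208342441 / 169779400376320000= 0.00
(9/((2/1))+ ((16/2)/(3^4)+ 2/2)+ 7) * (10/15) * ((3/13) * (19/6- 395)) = -369107/486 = -759.48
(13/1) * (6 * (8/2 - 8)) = -312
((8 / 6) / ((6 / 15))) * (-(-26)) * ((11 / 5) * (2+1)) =572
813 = 813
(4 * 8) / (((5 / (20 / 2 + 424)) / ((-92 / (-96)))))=2661.87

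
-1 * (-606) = 606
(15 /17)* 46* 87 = 60030 /17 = 3531.18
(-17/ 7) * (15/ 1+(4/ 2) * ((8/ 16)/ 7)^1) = -1802/ 49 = -36.78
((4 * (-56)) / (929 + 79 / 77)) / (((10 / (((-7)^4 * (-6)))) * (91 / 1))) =4437048 / 1163695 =3.81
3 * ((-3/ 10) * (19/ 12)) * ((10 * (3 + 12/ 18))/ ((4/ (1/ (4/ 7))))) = -1463/ 64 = -22.86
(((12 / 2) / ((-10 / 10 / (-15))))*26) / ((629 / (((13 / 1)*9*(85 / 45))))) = 30420 / 37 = 822.16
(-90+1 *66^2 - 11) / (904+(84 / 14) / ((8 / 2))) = 8510 / 1811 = 4.70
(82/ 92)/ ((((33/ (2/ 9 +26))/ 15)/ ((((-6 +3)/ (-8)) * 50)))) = 302375/ 1518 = 199.19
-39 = -39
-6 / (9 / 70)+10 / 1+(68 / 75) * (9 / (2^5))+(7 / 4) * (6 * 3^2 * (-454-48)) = -28485247 / 600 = -47475.41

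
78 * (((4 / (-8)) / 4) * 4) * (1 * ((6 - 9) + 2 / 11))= 1209 / 11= 109.91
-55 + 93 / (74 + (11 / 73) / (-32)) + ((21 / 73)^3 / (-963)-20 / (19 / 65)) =-122.16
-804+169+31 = -604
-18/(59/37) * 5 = -3330/59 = -56.44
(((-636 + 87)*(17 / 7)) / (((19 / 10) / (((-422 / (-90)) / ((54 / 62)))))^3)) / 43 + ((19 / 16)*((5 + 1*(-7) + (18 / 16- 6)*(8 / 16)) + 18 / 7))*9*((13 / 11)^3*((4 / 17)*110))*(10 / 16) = -195055411907208951727 / 157574225671720704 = -1237.86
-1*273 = -273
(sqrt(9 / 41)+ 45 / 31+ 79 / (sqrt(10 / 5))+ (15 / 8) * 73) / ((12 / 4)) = 64.89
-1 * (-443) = 443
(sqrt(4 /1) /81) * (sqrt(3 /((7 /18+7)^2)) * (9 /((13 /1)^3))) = 4 * sqrt(3) /292201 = 0.00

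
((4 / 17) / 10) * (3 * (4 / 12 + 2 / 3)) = 6 / 85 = 0.07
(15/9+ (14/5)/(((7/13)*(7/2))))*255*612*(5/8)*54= 116225685/7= 16603669.29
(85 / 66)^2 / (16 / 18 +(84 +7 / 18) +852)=7225 / 4082782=0.00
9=9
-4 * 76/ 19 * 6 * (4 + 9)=-1248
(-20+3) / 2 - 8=-33 / 2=-16.50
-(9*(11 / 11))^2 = -81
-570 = -570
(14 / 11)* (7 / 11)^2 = 686 / 1331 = 0.52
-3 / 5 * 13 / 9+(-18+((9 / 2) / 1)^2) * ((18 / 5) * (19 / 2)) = 913 / 12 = 76.08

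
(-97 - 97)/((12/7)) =-679/6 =-113.17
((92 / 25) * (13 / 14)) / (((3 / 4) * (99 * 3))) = 2392 / 155925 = 0.02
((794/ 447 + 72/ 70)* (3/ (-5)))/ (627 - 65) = -0.00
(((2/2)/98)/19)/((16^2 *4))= 0.00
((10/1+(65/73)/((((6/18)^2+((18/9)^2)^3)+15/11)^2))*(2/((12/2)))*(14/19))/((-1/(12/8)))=-30672553585/8325234484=-3.68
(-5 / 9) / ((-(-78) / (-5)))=0.04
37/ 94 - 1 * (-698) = 65649/ 94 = 698.39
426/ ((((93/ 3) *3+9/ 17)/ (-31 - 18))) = -59143/ 265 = -223.18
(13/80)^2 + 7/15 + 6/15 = 0.89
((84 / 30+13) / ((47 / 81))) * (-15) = -19197 / 47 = -408.45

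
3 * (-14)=-42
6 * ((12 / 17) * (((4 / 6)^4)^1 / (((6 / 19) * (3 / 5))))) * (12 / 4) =6080 / 459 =13.25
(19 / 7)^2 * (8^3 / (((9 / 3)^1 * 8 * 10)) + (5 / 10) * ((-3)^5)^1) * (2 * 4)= -5170964 / 735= -7035.33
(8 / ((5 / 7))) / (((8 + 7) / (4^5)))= 57344 / 75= 764.59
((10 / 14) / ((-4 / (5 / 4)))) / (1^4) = -25 / 112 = -0.22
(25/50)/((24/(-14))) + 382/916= 689/5496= 0.13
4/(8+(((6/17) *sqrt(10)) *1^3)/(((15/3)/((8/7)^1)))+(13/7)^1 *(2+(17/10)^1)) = 28079240/104363883- 152320 *sqrt(10)/104363883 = 0.26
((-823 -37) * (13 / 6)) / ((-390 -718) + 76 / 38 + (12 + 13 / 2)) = 2236 / 1305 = 1.71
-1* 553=-553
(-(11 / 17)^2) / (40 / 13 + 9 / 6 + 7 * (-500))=3146 / 26264609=0.00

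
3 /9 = 1 /3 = 0.33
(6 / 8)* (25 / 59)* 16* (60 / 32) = 1125 / 118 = 9.53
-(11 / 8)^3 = -1331 / 512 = -2.60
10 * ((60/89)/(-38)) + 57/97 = 67287/164027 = 0.41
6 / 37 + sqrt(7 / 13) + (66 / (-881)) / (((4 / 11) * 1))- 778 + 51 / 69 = -1165538895 / 1499462 + sqrt(91) / 13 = -776.57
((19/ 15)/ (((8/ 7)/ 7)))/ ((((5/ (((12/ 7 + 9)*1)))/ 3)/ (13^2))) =67431/ 8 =8428.88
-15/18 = -5/6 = -0.83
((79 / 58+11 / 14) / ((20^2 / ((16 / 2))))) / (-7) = -218 / 35525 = -0.01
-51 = -51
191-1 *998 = -807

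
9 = 9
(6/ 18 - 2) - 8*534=-12821/ 3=-4273.67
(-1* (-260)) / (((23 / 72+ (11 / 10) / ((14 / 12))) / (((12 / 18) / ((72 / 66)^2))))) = 1101100 / 9543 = 115.38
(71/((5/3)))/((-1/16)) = -3408/5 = -681.60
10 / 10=1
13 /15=0.87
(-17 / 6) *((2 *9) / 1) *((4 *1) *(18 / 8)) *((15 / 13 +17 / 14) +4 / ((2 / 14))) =-2536893 / 182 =-13938.97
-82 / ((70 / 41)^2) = -68921 / 2450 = -28.13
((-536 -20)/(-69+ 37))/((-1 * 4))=-139/32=-4.34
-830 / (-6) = 415 / 3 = 138.33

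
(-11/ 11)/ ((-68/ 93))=93/ 68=1.37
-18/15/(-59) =6/295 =0.02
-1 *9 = -9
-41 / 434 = -0.09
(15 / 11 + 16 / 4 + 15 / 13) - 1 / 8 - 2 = 5025 / 1144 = 4.39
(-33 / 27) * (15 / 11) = -5 / 3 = -1.67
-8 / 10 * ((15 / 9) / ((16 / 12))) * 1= -1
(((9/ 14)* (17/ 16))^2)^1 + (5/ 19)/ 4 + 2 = 2414179/ 953344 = 2.53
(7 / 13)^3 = 343 / 2197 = 0.16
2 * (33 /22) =3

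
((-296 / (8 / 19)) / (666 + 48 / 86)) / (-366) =0.00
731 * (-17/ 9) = -1380.78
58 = 58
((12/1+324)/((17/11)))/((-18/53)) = -32648/51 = -640.16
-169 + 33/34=-5713/34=-168.03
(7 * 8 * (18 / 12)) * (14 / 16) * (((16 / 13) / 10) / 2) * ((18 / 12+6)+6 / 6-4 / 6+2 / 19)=35.91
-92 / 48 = -23 / 12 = -1.92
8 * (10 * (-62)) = -4960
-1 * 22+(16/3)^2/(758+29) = -155570/7083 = -21.96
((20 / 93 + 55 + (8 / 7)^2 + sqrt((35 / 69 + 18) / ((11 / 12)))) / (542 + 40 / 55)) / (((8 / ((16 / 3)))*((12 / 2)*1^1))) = sqrt(323081) / 617895 + 2833237 / 244847610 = 0.01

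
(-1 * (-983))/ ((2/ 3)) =2949/ 2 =1474.50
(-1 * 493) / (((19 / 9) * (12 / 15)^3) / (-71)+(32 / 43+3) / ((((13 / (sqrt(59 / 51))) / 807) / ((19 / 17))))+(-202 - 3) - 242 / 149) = -18829365547861580716265625 * sqrt(3009) / 265194491712937267677298208 - 763882711077049268004012375 / 265194491712937267677298208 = -6.78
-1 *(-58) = 58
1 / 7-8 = -55 / 7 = -7.86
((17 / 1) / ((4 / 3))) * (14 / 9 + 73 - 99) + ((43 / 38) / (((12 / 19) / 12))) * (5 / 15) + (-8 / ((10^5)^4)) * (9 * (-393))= -3806249999999999996463 / 12500000000000000000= -304.50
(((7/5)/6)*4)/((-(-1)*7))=0.13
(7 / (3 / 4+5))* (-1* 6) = -168 / 23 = -7.30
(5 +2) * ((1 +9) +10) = 140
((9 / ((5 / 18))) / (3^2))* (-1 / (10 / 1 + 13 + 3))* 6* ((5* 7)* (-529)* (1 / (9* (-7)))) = -3174 / 13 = -244.15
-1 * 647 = -647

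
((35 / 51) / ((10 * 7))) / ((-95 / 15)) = -1 / 646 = -0.00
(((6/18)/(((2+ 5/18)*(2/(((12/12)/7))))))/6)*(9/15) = 3/2870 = 0.00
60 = 60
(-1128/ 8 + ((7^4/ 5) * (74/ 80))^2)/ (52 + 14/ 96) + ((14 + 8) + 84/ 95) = 452243997433/ 118892500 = 3803.81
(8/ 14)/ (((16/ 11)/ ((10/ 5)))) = 11/ 14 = 0.79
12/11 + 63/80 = 1653/880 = 1.88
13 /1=13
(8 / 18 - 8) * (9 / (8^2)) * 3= -51 / 16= -3.19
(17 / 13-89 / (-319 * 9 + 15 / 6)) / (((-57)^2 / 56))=1863736 / 80771223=0.02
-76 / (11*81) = -0.09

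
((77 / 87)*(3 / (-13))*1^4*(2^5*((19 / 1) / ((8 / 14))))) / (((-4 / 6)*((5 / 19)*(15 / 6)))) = 4669896 / 9425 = 495.48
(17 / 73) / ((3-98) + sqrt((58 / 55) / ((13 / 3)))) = -1154725 / 471047173-17*sqrt(124410) / 471047173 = -0.00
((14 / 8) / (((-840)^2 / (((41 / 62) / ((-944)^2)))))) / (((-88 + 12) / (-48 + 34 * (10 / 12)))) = 41 / 86087290060800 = 0.00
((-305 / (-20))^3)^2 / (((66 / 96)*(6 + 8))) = 51520374361 / 39424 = 1306827.68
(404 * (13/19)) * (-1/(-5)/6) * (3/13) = 2.13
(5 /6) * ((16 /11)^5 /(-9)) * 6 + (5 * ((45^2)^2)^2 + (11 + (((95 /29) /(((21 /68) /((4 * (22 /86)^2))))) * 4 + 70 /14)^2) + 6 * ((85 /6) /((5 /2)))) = 5722959772428602909574149280275 /68069189369219577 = 84075626953425.81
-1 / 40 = -0.02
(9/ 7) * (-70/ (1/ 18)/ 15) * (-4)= 432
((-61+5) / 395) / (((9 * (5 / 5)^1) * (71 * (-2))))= 0.00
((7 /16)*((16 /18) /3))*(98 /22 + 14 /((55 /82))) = 9751 /2970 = 3.28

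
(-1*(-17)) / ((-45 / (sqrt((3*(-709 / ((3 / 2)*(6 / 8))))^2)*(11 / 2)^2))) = -2916826 / 135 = -21606.12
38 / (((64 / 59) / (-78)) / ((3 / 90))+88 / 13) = 14573 / 2436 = 5.98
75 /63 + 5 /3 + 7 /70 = 207 /70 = 2.96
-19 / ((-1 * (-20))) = -19 / 20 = -0.95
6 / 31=0.19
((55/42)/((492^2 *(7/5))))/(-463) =-275/32950235808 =-0.00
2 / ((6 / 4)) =4 / 3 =1.33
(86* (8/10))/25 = 344/125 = 2.75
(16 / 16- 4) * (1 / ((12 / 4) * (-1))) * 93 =93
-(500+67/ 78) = -39067/ 78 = -500.86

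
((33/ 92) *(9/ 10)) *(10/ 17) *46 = 297/ 34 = 8.74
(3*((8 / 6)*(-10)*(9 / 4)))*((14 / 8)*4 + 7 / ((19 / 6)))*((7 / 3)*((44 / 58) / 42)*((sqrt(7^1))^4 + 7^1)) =-1078000 / 551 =-1956.44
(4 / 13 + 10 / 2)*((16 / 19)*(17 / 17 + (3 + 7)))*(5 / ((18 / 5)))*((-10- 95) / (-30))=177100 / 741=239.00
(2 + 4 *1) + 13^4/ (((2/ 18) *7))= 257091/ 7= 36727.29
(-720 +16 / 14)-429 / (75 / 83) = -208883 / 175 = -1193.62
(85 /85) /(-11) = -1 /11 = -0.09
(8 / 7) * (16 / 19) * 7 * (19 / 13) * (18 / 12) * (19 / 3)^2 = 23104 / 39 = 592.41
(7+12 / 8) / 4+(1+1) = 33 / 8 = 4.12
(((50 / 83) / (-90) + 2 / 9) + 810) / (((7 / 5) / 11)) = 33287705 / 5229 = 6365.98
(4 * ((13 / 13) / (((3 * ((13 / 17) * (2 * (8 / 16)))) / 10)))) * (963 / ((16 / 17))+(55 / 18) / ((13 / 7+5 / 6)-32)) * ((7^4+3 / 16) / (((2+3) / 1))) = 39482554367989 / 4608864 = 8566656.42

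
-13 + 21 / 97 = -1240 / 97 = -12.78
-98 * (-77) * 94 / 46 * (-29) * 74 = -761104652 / 23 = -33091506.61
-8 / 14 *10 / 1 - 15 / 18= -275 / 42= -6.55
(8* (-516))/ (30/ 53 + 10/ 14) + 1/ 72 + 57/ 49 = -5401116989/ 1675800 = -3223.01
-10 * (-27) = 270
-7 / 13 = -0.54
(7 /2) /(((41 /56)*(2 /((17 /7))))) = 238 /41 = 5.80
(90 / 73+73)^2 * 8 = 234924488 / 5329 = 44084.16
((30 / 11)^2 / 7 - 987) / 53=-835089 / 44891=-18.60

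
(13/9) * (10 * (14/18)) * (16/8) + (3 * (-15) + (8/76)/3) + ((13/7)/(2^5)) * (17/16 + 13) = -119580089/5515776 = -21.68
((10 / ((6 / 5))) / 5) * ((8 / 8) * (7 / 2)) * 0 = 0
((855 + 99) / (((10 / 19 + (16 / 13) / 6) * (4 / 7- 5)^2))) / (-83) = -17319393 / 21615773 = -0.80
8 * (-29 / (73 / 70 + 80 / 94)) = -763280 / 6231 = -122.50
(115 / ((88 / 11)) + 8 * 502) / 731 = 32243 / 5848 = 5.51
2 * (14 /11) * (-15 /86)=-210 /473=-0.44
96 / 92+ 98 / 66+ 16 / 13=37091 / 9867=3.76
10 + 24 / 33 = 118 / 11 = 10.73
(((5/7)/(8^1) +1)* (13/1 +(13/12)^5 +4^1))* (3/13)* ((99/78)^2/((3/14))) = 33963206497/971882496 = 34.95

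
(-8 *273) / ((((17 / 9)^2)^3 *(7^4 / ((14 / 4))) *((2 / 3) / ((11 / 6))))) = -0.19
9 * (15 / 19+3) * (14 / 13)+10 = 11542 / 247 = 46.73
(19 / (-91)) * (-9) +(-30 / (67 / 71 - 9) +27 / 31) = 401781 / 62062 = 6.47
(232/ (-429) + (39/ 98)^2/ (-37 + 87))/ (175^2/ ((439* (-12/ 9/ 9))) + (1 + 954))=-48620958149/ 43781640152250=-0.00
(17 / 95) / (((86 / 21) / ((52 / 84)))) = 221 / 8170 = 0.03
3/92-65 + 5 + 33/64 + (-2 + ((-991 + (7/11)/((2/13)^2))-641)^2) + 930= 459040636363/178112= 2577258.33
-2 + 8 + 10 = 16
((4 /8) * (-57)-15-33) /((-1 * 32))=153 /64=2.39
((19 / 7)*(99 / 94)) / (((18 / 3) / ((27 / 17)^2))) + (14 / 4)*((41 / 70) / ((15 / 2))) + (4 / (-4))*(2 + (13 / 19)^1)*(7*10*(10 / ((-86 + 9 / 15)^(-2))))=-7426751731752127 / 541961700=-13703462.31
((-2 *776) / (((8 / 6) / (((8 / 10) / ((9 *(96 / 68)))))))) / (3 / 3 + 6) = -3298 / 315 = -10.47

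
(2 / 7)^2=0.08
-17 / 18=-0.94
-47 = -47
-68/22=-34/11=-3.09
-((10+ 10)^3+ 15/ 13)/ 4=-104015/ 52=-2000.29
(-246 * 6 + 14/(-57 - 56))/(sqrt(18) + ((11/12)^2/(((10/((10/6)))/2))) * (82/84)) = 15014245675968/666821331151 - 164736025122816 * sqrt(2)/666821331151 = -326.86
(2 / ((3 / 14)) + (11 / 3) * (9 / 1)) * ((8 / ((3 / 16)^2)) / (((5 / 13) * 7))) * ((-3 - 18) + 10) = -37193728 / 945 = -39358.44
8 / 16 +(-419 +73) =-691 / 2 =-345.50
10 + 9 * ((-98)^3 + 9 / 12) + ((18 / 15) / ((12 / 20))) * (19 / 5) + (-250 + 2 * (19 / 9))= -1524770897 / 180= -8470949.43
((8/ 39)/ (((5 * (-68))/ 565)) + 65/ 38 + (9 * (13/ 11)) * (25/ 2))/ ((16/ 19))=18612901/ 116688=159.51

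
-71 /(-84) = 71 /84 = 0.85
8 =8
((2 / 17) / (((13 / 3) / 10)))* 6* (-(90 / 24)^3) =-151875 / 1768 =-85.90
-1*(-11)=11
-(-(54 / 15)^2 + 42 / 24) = 11.21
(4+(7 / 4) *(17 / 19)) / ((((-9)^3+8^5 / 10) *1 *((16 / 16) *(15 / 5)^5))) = 235 / 26140428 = 0.00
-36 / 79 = -0.46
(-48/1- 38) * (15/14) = -645/7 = -92.14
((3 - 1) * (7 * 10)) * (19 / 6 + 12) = 6370 / 3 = 2123.33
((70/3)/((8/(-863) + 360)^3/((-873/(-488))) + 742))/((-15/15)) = -6546262564695/7316586693036162613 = -0.00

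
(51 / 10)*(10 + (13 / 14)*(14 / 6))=1241 / 20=62.05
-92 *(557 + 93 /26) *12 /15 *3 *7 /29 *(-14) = 157689840 /377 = 418275.44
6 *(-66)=-396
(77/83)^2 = 5929/6889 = 0.86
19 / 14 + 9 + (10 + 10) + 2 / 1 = 453 / 14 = 32.36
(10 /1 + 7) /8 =17 /8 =2.12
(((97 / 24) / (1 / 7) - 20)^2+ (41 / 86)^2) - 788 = -765774599 / 1065024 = -719.02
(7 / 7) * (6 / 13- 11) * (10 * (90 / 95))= -24660 / 247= -99.84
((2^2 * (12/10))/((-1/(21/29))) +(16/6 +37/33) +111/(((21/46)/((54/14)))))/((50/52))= 5719039222/5861625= 975.67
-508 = -508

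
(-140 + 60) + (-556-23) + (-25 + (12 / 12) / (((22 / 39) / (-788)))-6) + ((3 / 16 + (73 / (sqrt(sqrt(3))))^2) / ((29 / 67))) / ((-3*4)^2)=-511275295 / 244992 + 357043*sqrt(3) / 12528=-2037.54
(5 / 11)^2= 25 / 121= 0.21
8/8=1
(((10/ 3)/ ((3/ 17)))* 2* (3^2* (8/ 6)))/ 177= 1360/ 531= 2.56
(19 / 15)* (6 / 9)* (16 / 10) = 304 / 225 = 1.35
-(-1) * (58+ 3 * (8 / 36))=58.67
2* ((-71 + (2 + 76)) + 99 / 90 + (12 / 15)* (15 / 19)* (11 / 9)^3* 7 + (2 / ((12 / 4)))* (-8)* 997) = -244754623 / 23085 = -10602.32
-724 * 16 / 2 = -5792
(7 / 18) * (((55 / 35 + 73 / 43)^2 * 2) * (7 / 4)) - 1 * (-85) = 184061 / 1849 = 99.55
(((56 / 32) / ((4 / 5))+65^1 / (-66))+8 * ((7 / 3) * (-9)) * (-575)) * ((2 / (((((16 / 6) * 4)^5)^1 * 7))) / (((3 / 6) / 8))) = 3.20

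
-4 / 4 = -1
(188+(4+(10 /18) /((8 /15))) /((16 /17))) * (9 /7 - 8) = -498529 /384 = -1298.25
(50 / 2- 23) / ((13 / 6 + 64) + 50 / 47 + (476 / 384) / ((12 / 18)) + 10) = 18048 / 713707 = 0.03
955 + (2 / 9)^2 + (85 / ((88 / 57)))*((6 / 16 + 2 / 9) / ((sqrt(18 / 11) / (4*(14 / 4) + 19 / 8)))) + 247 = 9097295*sqrt(22) / 101376 + 97366 / 81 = 1622.96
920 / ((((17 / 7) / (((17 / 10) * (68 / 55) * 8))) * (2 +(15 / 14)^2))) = 68665856 / 33935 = 2023.45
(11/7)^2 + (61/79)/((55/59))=702096/212905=3.30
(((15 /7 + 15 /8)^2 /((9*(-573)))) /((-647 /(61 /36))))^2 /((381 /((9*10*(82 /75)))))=11918828125 /686647155957377384448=0.00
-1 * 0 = 0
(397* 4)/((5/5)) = 1588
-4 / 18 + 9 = 79 / 9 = 8.78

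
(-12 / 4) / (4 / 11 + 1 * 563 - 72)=-33 / 5405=-0.01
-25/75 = -1/3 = -0.33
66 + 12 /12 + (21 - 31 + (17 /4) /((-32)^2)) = 233489 /4096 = 57.00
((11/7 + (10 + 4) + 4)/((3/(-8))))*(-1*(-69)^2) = 1739352/7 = 248478.86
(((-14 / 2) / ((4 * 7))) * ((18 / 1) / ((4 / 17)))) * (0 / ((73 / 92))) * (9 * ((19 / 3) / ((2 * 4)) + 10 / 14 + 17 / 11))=0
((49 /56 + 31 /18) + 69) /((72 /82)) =211355 /2592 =81.54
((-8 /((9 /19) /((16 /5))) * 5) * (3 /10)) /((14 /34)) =-20672 /105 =-196.88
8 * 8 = 64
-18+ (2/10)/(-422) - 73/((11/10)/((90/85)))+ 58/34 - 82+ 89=-79.56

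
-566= -566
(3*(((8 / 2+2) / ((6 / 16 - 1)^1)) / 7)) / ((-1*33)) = 48 / 385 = 0.12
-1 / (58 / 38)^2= -361 / 841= -0.43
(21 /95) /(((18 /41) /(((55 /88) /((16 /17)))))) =0.33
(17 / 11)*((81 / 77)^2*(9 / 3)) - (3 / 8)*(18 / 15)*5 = 751473 / 260876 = 2.88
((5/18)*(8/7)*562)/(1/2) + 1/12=89941/252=356.91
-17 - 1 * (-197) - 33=147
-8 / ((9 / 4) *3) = -32 / 27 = -1.19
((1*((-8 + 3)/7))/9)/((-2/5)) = 25/126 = 0.20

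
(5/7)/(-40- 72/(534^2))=-39605/2217894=-0.02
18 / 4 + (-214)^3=-19600679 / 2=-9800339.50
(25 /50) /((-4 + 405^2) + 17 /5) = 5 /1640244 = 0.00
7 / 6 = 1.17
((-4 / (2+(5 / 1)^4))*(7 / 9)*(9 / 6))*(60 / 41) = -280 / 25707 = -0.01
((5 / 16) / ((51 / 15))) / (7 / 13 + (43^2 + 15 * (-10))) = 325 / 6009568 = 0.00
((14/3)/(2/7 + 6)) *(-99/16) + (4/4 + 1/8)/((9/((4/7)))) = -1013/224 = -4.52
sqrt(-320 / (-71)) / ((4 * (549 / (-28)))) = -56 * sqrt(355) / 38979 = -0.03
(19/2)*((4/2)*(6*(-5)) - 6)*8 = -5016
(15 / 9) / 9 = 5 / 27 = 0.19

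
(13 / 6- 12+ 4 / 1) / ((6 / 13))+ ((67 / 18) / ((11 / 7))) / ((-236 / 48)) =-306551 / 23364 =-13.12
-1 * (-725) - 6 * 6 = 689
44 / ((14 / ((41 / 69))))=902 / 483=1.87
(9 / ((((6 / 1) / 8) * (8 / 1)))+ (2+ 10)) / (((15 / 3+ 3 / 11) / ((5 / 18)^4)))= 6875 / 451008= 0.02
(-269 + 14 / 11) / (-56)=2945 / 616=4.78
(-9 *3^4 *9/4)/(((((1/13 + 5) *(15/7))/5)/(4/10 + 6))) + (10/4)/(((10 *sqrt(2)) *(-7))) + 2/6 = -4824.35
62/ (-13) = -62/ 13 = -4.77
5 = 5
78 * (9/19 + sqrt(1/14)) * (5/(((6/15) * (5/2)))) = 195 * sqrt(14)/7 + 3510/19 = 288.97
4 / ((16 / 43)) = 43 / 4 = 10.75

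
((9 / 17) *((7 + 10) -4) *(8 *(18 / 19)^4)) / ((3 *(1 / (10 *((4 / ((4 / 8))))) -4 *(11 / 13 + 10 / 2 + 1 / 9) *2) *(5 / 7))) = -0.43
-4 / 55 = -0.07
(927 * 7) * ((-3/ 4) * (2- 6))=19467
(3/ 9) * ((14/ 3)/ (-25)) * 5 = -0.31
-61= -61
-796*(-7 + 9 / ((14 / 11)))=-398 / 7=-56.86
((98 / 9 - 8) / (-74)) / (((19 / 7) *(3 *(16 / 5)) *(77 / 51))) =-1105 / 1113552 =-0.00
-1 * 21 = -21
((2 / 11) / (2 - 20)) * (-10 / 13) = 10 / 1287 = 0.01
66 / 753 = 22 / 251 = 0.09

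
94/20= 47/10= 4.70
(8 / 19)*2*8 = 128 / 19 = 6.74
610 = 610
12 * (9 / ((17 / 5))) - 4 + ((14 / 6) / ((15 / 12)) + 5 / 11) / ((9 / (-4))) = 674876 / 25245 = 26.73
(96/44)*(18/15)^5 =186624/34375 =5.43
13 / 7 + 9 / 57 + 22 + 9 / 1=4391 / 133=33.02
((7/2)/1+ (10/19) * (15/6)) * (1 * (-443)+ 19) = -2041.89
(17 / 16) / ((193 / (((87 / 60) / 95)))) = 493 / 5867200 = 0.00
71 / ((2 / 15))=1065 / 2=532.50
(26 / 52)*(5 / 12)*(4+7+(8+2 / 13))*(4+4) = 415 / 13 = 31.92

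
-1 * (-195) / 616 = 195 / 616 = 0.32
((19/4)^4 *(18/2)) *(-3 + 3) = 0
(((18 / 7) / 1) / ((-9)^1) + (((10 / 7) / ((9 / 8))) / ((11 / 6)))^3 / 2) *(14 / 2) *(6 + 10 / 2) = -1473826 / 160083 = -9.21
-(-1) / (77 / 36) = 36 / 77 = 0.47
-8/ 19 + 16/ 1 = 296/ 19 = 15.58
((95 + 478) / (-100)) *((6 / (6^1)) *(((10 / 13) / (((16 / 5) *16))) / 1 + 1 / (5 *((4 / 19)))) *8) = -4600617 / 104000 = -44.24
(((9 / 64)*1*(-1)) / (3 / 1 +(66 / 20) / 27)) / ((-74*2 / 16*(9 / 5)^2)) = 125 / 83176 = 0.00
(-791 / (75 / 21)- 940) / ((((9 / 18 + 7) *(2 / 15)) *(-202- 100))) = 29037 / 7550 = 3.85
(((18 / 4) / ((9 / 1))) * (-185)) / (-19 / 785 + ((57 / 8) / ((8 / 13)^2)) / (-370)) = 2751142400 / 2232253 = 1232.45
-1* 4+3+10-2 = 7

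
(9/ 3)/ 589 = 3/ 589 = 0.01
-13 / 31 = -0.42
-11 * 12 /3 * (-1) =44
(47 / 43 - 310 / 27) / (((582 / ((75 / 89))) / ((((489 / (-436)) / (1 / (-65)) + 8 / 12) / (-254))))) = 29014846175 / 6659864863632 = 0.00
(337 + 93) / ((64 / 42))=4515 / 16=282.19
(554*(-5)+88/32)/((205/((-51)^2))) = -28790469/820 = -35110.33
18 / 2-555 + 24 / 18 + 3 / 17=-27769 / 51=-544.49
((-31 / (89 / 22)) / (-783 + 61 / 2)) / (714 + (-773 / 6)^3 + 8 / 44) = -3240864 / 680319003523495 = -0.00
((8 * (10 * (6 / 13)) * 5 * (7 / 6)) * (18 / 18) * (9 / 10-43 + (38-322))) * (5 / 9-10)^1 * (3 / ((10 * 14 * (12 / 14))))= 646765 / 39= 16583.72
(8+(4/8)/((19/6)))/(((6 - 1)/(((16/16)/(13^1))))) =31/247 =0.13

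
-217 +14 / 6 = -644 / 3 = -214.67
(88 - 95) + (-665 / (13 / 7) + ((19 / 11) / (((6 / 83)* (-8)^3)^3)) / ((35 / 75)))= -3531513942972817 / 9673340092416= -365.08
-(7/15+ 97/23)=-1616/345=-4.68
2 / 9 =0.22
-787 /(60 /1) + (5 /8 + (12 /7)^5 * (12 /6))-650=-1276420013 /2016840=-632.88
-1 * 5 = -5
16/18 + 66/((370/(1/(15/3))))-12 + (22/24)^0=-83878/8325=-10.08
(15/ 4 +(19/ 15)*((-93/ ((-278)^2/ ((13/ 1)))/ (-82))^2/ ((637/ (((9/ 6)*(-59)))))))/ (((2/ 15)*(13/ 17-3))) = -3763608247378053873/ 299120760563942912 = -12.58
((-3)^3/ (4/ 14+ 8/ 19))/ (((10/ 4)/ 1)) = -3591/ 235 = -15.28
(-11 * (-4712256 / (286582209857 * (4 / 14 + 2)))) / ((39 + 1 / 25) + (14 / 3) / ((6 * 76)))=20409958800 / 10071992098521077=0.00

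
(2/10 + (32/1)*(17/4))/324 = 227/540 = 0.42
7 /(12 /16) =28 /3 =9.33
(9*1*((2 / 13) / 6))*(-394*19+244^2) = 156150 / 13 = 12011.54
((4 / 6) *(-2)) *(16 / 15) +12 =476 / 45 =10.58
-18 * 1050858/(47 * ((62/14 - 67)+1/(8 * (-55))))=58259567520/9058169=6431.72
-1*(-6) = 6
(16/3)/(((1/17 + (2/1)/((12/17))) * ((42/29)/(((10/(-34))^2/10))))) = 232/21063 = 0.01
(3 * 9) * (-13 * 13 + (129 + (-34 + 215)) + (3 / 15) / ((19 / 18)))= 362151 / 95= 3812.12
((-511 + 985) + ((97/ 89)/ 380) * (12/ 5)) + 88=23758841/ 42275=562.01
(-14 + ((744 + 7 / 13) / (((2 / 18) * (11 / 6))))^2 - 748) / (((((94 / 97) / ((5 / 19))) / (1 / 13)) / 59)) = 3908296296718035 / 237392441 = 16463440.37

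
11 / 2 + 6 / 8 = 25 / 4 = 6.25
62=62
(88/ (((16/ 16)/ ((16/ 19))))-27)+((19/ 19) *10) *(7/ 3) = 4015/ 57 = 70.44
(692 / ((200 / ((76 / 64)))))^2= 10804369 / 640000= 16.88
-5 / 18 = -0.28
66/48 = 11/8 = 1.38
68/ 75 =0.91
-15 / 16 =-0.94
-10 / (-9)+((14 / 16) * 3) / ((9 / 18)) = 6.36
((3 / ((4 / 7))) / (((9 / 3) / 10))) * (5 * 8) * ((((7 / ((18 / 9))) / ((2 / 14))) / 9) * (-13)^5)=-6367674950 / 9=-707519438.89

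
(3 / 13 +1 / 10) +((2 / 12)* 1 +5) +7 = 2437 / 195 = 12.50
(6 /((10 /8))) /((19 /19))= 24 /5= 4.80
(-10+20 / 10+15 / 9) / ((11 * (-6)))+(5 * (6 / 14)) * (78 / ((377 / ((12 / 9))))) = 0.69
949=949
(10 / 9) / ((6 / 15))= 25 / 9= 2.78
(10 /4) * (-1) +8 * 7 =107 /2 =53.50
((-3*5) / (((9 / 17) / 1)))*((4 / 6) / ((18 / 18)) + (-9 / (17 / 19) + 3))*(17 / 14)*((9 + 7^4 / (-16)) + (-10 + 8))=-1510195 / 48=-31462.40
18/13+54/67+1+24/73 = 223771/63583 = 3.52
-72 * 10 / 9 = -80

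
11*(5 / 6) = 55 / 6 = 9.17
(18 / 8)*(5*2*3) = 135 / 2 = 67.50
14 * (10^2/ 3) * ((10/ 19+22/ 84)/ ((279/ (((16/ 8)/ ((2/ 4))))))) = 251600/ 47709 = 5.27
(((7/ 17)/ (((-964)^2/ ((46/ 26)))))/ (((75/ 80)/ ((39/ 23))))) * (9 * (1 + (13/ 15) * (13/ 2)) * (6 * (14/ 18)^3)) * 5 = 477799/ 399887685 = 0.00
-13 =-13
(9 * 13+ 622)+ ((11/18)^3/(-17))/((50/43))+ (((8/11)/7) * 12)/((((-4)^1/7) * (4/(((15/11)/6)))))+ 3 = 444986047207/599821200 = 741.86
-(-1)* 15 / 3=5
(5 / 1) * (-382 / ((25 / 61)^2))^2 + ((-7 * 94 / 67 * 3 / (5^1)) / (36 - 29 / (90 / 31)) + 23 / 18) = 5704200797614222789 / 220566093750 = 25861639.48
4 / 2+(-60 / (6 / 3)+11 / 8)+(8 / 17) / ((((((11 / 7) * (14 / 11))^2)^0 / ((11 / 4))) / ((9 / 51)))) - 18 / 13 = -834993 / 30056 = -27.78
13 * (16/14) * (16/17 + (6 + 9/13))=1928/17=113.41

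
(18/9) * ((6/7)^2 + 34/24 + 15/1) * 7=10085/42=240.12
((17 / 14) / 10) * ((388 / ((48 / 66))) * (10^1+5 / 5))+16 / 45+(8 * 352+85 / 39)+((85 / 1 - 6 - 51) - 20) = 115942181 / 32760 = 3539.14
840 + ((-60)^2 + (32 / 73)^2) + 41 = 23880273 / 5329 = 4481.19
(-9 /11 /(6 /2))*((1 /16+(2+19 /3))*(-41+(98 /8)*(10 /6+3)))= -39091 /1056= -37.02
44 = 44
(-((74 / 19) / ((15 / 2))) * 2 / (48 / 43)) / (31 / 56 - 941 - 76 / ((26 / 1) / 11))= 579124 / 605385315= 0.00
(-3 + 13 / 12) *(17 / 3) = -391 / 36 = -10.86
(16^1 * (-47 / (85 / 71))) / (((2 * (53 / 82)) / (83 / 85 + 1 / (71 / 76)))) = -380867696 / 382925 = -994.63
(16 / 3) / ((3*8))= 2 / 9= 0.22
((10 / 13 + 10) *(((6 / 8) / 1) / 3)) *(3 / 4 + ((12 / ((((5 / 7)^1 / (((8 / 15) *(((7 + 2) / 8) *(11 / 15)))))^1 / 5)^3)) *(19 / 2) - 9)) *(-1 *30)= -4360931883 / 16250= -268365.04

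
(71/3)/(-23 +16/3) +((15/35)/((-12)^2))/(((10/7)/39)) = -10671/8480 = -1.26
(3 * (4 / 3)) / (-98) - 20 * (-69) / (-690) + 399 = 19451 / 49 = 396.96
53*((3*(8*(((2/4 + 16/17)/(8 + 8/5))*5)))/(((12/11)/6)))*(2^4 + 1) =714175/8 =89271.88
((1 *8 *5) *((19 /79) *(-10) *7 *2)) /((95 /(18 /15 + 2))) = -3584 /79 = -45.37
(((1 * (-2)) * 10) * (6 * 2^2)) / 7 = -68.57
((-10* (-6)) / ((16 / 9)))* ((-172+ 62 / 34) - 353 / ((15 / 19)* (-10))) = -4234.38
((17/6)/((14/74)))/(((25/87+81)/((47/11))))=50431/64064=0.79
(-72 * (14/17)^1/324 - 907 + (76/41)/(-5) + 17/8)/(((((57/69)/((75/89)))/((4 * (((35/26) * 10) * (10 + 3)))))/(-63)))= 40732245.82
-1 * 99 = -99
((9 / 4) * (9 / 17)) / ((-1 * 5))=-81 / 340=-0.24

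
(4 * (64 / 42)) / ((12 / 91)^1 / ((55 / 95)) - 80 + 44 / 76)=-347776 / 4518531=-0.08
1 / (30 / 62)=2.07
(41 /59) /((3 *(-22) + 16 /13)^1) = -533 /49678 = -0.01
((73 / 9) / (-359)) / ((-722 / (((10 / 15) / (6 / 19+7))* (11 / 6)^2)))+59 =54372737245 / 921571668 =59.00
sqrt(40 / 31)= 2* sqrt(310) / 31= 1.14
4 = 4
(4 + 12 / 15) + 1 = 29 / 5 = 5.80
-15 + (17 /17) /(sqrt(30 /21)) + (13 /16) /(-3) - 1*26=-40.43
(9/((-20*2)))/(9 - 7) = -9/80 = -0.11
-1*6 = -6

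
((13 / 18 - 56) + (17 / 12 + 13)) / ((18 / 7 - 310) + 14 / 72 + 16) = 10297 / 73391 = 0.14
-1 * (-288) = 288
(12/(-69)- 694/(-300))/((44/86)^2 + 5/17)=232006973/60281850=3.85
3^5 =243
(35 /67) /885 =7 /11859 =0.00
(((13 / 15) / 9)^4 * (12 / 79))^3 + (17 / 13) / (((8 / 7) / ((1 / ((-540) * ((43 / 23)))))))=-0.00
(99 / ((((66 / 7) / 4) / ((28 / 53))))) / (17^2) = 0.08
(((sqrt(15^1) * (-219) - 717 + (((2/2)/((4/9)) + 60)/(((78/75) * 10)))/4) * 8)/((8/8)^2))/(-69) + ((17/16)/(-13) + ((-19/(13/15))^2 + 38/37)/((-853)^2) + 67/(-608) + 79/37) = 5401690957364697/63623551252768 + 584 * sqrt(15)/23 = 183.24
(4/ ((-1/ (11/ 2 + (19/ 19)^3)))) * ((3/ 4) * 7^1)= -273/ 2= -136.50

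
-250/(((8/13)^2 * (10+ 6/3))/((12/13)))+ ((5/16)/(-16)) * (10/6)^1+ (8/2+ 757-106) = 464015/768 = 604.19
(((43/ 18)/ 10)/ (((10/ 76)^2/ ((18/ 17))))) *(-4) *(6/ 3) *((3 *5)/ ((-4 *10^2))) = 46569/ 10625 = 4.38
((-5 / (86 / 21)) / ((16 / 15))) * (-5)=7875 / 1376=5.72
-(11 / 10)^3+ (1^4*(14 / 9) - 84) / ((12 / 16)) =-3003937 / 27000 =-111.26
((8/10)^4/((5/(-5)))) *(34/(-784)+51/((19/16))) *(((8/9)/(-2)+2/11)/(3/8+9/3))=1.37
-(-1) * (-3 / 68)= -3 / 68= -0.04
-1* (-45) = 45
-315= -315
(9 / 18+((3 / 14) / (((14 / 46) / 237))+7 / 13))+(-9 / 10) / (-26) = 2139561 / 12740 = 167.94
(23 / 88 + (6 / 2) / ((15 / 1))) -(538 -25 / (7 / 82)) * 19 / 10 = -286631 / 616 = -465.31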